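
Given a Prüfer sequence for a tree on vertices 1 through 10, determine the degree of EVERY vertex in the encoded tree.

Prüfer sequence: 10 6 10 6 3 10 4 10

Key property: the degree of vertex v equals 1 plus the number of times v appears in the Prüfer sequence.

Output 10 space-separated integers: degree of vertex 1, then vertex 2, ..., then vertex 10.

Answer: 1 1 2 2 1 3 1 1 1 5

Derivation:
p_1 = 10: count[10] becomes 1
p_2 = 6: count[6] becomes 1
p_3 = 10: count[10] becomes 2
p_4 = 6: count[6] becomes 2
p_5 = 3: count[3] becomes 1
p_6 = 10: count[10] becomes 3
p_7 = 4: count[4] becomes 1
p_8 = 10: count[10] becomes 4
Degrees (1 + count): deg[1]=1+0=1, deg[2]=1+0=1, deg[3]=1+1=2, deg[4]=1+1=2, deg[5]=1+0=1, deg[6]=1+2=3, deg[7]=1+0=1, deg[8]=1+0=1, deg[9]=1+0=1, deg[10]=1+4=5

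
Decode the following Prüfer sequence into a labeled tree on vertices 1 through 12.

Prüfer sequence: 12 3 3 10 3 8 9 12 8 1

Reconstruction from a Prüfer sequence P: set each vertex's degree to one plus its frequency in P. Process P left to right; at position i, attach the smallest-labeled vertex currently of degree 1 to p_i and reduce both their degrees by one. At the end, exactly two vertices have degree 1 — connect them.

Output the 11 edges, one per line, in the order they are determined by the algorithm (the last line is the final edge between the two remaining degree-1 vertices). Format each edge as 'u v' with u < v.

Answer: 2 12
3 4
3 5
6 10
3 7
3 8
9 10
9 12
8 11
1 8
1 12

Derivation:
Initial degrees: {1:2, 2:1, 3:4, 4:1, 5:1, 6:1, 7:1, 8:3, 9:2, 10:2, 11:1, 12:3}
Step 1: smallest deg-1 vertex = 2, p_1 = 12. Add edge {2,12}. Now deg[2]=0, deg[12]=2.
Step 2: smallest deg-1 vertex = 4, p_2 = 3. Add edge {3,4}. Now deg[4]=0, deg[3]=3.
Step 3: smallest deg-1 vertex = 5, p_3 = 3. Add edge {3,5}. Now deg[5]=0, deg[3]=2.
Step 4: smallest deg-1 vertex = 6, p_4 = 10. Add edge {6,10}. Now deg[6]=0, deg[10]=1.
Step 5: smallest deg-1 vertex = 7, p_5 = 3. Add edge {3,7}. Now deg[7]=0, deg[3]=1.
Step 6: smallest deg-1 vertex = 3, p_6 = 8. Add edge {3,8}. Now deg[3]=0, deg[8]=2.
Step 7: smallest deg-1 vertex = 10, p_7 = 9. Add edge {9,10}. Now deg[10]=0, deg[9]=1.
Step 8: smallest deg-1 vertex = 9, p_8 = 12. Add edge {9,12}. Now deg[9]=0, deg[12]=1.
Step 9: smallest deg-1 vertex = 11, p_9 = 8. Add edge {8,11}. Now deg[11]=0, deg[8]=1.
Step 10: smallest deg-1 vertex = 8, p_10 = 1. Add edge {1,8}. Now deg[8]=0, deg[1]=1.
Final: two remaining deg-1 vertices are 1, 12. Add edge {1,12}.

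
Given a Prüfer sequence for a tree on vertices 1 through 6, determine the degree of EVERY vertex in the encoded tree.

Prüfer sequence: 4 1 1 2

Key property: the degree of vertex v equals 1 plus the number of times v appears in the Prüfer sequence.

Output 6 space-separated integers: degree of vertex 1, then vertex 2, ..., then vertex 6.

Answer: 3 2 1 2 1 1

Derivation:
p_1 = 4: count[4] becomes 1
p_2 = 1: count[1] becomes 1
p_3 = 1: count[1] becomes 2
p_4 = 2: count[2] becomes 1
Degrees (1 + count): deg[1]=1+2=3, deg[2]=1+1=2, deg[3]=1+0=1, deg[4]=1+1=2, deg[5]=1+0=1, deg[6]=1+0=1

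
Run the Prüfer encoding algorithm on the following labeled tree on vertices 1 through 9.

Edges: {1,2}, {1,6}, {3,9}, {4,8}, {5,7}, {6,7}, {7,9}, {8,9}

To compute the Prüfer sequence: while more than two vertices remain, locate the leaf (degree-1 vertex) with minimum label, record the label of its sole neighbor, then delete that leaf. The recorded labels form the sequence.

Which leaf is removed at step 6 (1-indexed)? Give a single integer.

Answer: 6

Derivation:
Step 1: current leaves = {2,3,4,5}. Remove leaf 2 (neighbor: 1).
Step 2: current leaves = {1,3,4,5}. Remove leaf 1 (neighbor: 6).
Step 3: current leaves = {3,4,5,6}. Remove leaf 3 (neighbor: 9).
Step 4: current leaves = {4,5,6}. Remove leaf 4 (neighbor: 8).
Step 5: current leaves = {5,6,8}. Remove leaf 5 (neighbor: 7).
Step 6: current leaves = {6,8}. Remove leaf 6 (neighbor: 7).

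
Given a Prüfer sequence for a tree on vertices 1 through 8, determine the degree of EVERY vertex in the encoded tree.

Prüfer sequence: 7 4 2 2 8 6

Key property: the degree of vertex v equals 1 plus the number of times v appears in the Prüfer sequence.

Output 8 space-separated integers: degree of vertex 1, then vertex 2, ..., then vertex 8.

p_1 = 7: count[7] becomes 1
p_2 = 4: count[4] becomes 1
p_3 = 2: count[2] becomes 1
p_4 = 2: count[2] becomes 2
p_5 = 8: count[8] becomes 1
p_6 = 6: count[6] becomes 1
Degrees (1 + count): deg[1]=1+0=1, deg[2]=1+2=3, deg[3]=1+0=1, deg[4]=1+1=2, deg[5]=1+0=1, deg[6]=1+1=2, deg[7]=1+1=2, deg[8]=1+1=2

Answer: 1 3 1 2 1 2 2 2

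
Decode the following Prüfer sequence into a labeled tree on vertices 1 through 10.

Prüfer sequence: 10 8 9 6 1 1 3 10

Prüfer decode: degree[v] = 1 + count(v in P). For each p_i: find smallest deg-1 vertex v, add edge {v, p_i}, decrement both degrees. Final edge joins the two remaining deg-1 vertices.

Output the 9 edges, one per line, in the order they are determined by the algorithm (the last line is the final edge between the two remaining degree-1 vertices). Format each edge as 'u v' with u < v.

Answer: 2 10
4 8
5 9
6 7
1 6
1 8
1 3
3 10
9 10

Derivation:
Initial degrees: {1:3, 2:1, 3:2, 4:1, 5:1, 6:2, 7:1, 8:2, 9:2, 10:3}
Step 1: smallest deg-1 vertex = 2, p_1 = 10. Add edge {2,10}. Now deg[2]=0, deg[10]=2.
Step 2: smallest deg-1 vertex = 4, p_2 = 8. Add edge {4,8}. Now deg[4]=0, deg[8]=1.
Step 3: smallest deg-1 vertex = 5, p_3 = 9. Add edge {5,9}. Now deg[5]=0, deg[9]=1.
Step 4: smallest deg-1 vertex = 7, p_4 = 6. Add edge {6,7}. Now deg[7]=0, deg[6]=1.
Step 5: smallest deg-1 vertex = 6, p_5 = 1. Add edge {1,6}. Now deg[6]=0, deg[1]=2.
Step 6: smallest deg-1 vertex = 8, p_6 = 1. Add edge {1,8}. Now deg[8]=0, deg[1]=1.
Step 7: smallest deg-1 vertex = 1, p_7 = 3. Add edge {1,3}. Now deg[1]=0, deg[3]=1.
Step 8: smallest deg-1 vertex = 3, p_8 = 10. Add edge {3,10}. Now deg[3]=0, deg[10]=1.
Final: two remaining deg-1 vertices are 9, 10. Add edge {9,10}.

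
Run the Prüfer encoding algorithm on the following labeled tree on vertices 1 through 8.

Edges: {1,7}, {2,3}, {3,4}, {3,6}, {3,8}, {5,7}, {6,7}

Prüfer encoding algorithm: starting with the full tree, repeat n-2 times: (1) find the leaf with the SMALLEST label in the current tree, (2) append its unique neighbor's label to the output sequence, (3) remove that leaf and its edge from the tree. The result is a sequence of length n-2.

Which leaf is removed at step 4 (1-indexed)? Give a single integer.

Step 1: current leaves = {1,2,4,5,8}. Remove leaf 1 (neighbor: 7).
Step 2: current leaves = {2,4,5,8}. Remove leaf 2 (neighbor: 3).
Step 3: current leaves = {4,5,8}. Remove leaf 4 (neighbor: 3).
Step 4: current leaves = {5,8}. Remove leaf 5 (neighbor: 7).

Answer: 5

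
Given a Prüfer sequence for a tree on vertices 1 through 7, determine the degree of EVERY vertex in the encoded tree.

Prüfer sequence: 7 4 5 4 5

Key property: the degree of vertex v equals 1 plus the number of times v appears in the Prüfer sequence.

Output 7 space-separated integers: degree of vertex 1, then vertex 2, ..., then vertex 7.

Answer: 1 1 1 3 3 1 2

Derivation:
p_1 = 7: count[7] becomes 1
p_2 = 4: count[4] becomes 1
p_3 = 5: count[5] becomes 1
p_4 = 4: count[4] becomes 2
p_5 = 5: count[5] becomes 2
Degrees (1 + count): deg[1]=1+0=1, deg[2]=1+0=1, deg[3]=1+0=1, deg[4]=1+2=3, deg[5]=1+2=3, deg[6]=1+0=1, deg[7]=1+1=2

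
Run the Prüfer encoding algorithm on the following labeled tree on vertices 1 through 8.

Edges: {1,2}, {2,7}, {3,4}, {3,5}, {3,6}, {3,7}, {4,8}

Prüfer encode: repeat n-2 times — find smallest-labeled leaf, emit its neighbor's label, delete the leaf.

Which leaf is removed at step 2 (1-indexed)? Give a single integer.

Step 1: current leaves = {1,5,6,8}. Remove leaf 1 (neighbor: 2).
Step 2: current leaves = {2,5,6,8}. Remove leaf 2 (neighbor: 7).

Answer: 2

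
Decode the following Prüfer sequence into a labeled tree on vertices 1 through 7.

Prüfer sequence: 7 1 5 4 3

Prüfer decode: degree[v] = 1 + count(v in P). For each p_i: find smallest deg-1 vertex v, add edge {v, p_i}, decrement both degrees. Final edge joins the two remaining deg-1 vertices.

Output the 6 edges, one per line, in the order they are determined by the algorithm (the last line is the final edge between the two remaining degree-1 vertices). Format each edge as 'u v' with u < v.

Initial degrees: {1:2, 2:1, 3:2, 4:2, 5:2, 6:1, 7:2}
Step 1: smallest deg-1 vertex = 2, p_1 = 7. Add edge {2,7}. Now deg[2]=0, deg[7]=1.
Step 2: smallest deg-1 vertex = 6, p_2 = 1. Add edge {1,6}. Now deg[6]=0, deg[1]=1.
Step 3: smallest deg-1 vertex = 1, p_3 = 5. Add edge {1,5}. Now deg[1]=0, deg[5]=1.
Step 4: smallest deg-1 vertex = 5, p_4 = 4. Add edge {4,5}. Now deg[5]=0, deg[4]=1.
Step 5: smallest deg-1 vertex = 4, p_5 = 3. Add edge {3,4}. Now deg[4]=0, deg[3]=1.
Final: two remaining deg-1 vertices are 3, 7. Add edge {3,7}.

Answer: 2 7
1 6
1 5
4 5
3 4
3 7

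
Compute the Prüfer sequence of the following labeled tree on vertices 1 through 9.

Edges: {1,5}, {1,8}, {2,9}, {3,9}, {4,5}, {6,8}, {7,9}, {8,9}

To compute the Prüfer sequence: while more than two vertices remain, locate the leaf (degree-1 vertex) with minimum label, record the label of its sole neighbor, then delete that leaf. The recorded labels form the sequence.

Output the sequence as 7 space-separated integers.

Answer: 9 9 5 1 8 8 9

Derivation:
Step 1: leaves = {2,3,4,6,7}. Remove smallest leaf 2, emit neighbor 9.
Step 2: leaves = {3,4,6,7}. Remove smallest leaf 3, emit neighbor 9.
Step 3: leaves = {4,6,7}. Remove smallest leaf 4, emit neighbor 5.
Step 4: leaves = {5,6,7}. Remove smallest leaf 5, emit neighbor 1.
Step 5: leaves = {1,6,7}. Remove smallest leaf 1, emit neighbor 8.
Step 6: leaves = {6,7}. Remove smallest leaf 6, emit neighbor 8.
Step 7: leaves = {7,8}. Remove smallest leaf 7, emit neighbor 9.
Done: 2 vertices remain (8, 9). Sequence = [9 9 5 1 8 8 9]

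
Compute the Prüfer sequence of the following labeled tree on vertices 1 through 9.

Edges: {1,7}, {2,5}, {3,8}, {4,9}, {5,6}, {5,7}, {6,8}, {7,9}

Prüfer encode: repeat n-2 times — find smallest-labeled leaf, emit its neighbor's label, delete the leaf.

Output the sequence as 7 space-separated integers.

Answer: 7 5 8 9 6 5 7

Derivation:
Step 1: leaves = {1,2,3,4}. Remove smallest leaf 1, emit neighbor 7.
Step 2: leaves = {2,3,4}. Remove smallest leaf 2, emit neighbor 5.
Step 3: leaves = {3,4}. Remove smallest leaf 3, emit neighbor 8.
Step 4: leaves = {4,8}. Remove smallest leaf 4, emit neighbor 9.
Step 5: leaves = {8,9}. Remove smallest leaf 8, emit neighbor 6.
Step 6: leaves = {6,9}. Remove smallest leaf 6, emit neighbor 5.
Step 7: leaves = {5,9}. Remove smallest leaf 5, emit neighbor 7.
Done: 2 vertices remain (7, 9). Sequence = [7 5 8 9 6 5 7]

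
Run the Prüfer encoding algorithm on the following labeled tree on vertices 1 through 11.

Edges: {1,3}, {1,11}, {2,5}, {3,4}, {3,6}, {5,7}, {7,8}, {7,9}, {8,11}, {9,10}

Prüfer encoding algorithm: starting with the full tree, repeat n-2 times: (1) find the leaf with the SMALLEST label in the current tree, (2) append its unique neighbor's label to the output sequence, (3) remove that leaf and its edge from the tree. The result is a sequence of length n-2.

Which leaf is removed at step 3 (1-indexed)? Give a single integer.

Answer: 5

Derivation:
Step 1: current leaves = {2,4,6,10}. Remove leaf 2 (neighbor: 5).
Step 2: current leaves = {4,5,6,10}. Remove leaf 4 (neighbor: 3).
Step 3: current leaves = {5,6,10}. Remove leaf 5 (neighbor: 7).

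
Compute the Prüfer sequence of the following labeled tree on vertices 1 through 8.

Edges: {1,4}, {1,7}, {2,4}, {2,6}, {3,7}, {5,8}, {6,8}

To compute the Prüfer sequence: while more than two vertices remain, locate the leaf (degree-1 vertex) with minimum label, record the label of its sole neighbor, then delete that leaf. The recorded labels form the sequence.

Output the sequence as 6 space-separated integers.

Answer: 7 8 1 4 2 6

Derivation:
Step 1: leaves = {3,5}. Remove smallest leaf 3, emit neighbor 7.
Step 2: leaves = {5,7}. Remove smallest leaf 5, emit neighbor 8.
Step 3: leaves = {7,8}. Remove smallest leaf 7, emit neighbor 1.
Step 4: leaves = {1,8}. Remove smallest leaf 1, emit neighbor 4.
Step 5: leaves = {4,8}. Remove smallest leaf 4, emit neighbor 2.
Step 6: leaves = {2,8}. Remove smallest leaf 2, emit neighbor 6.
Done: 2 vertices remain (6, 8). Sequence = [7 8 1 4 2 6]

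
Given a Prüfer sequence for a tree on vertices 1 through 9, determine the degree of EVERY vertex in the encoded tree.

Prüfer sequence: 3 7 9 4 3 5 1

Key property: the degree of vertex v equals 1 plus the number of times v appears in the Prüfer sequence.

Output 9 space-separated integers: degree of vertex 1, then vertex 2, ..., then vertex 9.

Answer: 2 1 3 2 2 1 2 1 2

Derivation:
p_1 = 3: count[3] becomes 1
p_2 = 7: count[7] becomes 1
p_3 = 9: count[9] becomes 1
p_4 = 4: count[4] becomes 1
p_5 = 3: count[3] becomes 2
p_6 = 5: count[5] becomes 1
p_7 = 1: count[1] becomes 1
Degrees (1 + count): deg[1]=1+1=2, deg[2]=1+0=1, deg[3]=1+2=3, deg[4]=1+1=2, deg[5]=1+1=2, deg[6]=1+0=1, deg[7]=1+1=2, deg[8]=1+0=1, deg[9]=1+1=2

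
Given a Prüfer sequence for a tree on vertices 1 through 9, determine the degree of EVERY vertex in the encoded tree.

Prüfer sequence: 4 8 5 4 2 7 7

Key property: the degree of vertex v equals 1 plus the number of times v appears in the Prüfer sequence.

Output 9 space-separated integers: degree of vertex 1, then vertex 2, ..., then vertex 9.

Answer: 1 2 1 3 2 1 3 2 1

Derivation:
p_1 = 4: count[4] becomes 1
p_2 = 8: count[8] becomes 1
p_3 = 5: count[5] becomes 1
p_4 = 4: count[4] becomes 2
p_5 = 2: count[2] becomes 1
p_6 = 7: count[7] becomes 1
p_7 = 7: count[7] becomes 2
Degrees (1 + count): deg[1]=1+0=1, deg[2]=1+1=2, deg[3]=1+0=1, deg[4]=1+2=3, deg[5]=1+1=2, deg[6]=1+0=1, deg[7]=1+2=3, deg[8]=1+1=2, deg[9]=1+0=1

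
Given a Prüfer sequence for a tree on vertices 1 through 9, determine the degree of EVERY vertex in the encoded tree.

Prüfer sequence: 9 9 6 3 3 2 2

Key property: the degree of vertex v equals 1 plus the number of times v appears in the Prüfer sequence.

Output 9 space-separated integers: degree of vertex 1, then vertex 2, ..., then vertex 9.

Answer: 1 3 3 1 1 2 1 1 3

Derivation:
p_1 = 9: count[9] becomes 1
p_2 = 9: count[9] becomes 2
p_3 = 6: count[6] becomes 1
p_4 = 3: count[3] becomes 1
p_5 = 3: count[3] becomes 2
p_6 = 2: count[2] becomes 1
p_7 = 2: count[2] becomes 2
Degrees (1 + count): deg[1]=1+0=1, deg[2]=1+2=3, deg[3]=1+2=3, deg[4]=1+0=1, deg[5]=1+0=1, deg[6]=1+1=2, deg[7]=1+0=1, deg[8]=1+0=1, deg[9]=1+2=3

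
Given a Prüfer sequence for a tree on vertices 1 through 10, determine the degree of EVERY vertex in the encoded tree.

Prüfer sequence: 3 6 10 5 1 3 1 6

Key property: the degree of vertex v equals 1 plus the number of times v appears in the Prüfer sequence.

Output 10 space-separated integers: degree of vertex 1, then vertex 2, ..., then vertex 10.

Answer: 3 1 3 1 2 3 1 1 1 2

Derivation:
p_1 = 3: count[3] becomes 1
p_2 = 6: count[6] becomes 1
p_3 = 10: count[10] becomes 1
p_4 = 5: count[5] becomes 1
p_5 = 1: count[1] becomes 1
p_6 = 3: count[3] becomes 2
p_7 = 1: count[1] becomes 2
p_8 = 6: count[6] becomes 2
Degrees (1 + count): deg[1]=1+2=3, deg[2]=1+0=1, deg[3]=1+2=3, deg[4]=1+0=1, deg[5]=1+1=2, deg[6]=1+2=3, deg[7]=1+0=1, deg[8]=1+0=1, deg[9]=1+0=1, deg[10]=1+1=2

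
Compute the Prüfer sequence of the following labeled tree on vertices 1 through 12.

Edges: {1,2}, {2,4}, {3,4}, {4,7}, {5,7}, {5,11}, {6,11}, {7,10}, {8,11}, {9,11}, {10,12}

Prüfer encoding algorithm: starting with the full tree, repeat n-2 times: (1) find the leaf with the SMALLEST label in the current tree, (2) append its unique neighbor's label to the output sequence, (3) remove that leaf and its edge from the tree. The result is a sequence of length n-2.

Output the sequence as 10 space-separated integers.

Step 1: leaves = {1,3,6,8,9,12}. Remove smallest leaf 1, emit neighbor 2.
Step 2: leaves = {2,3,6,8,9,12}. Remove smallest leaf 2, emit neighbor 4.
Step 3: leaves = {3,6,8,9,12}. Remove smallest leaf 3, emit neighbor 4.
Step 4: leaves = {4,6,8,9,12}. Remove smallest leaf 4, emit neighbor 7.
Step 5: leaves = {6,8,9,12}. Remove smallest leaf 6, emit neighbor 11.
Step 6: leaves = {8,9,12}. Remove smallest leaf 8, emit neighbor 11.
Step 7: leaves = {9,12}. Remove smallest leaf 9, emit neighbor 11.
Step 8: leaves = {11,12}. Remove smallest leaf 11, emit neighbor 5.
Step 9: leaves = {5,12}. Remove smallest leaf 5, emit neighbor 7.
Step 10: leaves = {7,12}. Remove smallest leaf 7, emit neighbor 10.
Done: 2 vertices remain (10, 12). Sequence = [2 4 4 7 11 11 11 5 7 10]

Answer: 2 4 4 7 11 11 11 5 7 10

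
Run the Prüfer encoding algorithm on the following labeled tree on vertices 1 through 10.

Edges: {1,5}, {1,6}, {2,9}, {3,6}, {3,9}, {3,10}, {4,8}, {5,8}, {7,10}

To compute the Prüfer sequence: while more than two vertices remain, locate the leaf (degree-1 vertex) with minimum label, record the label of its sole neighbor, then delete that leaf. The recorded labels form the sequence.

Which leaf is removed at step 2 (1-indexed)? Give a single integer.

Step 1: current leaves = {2,4,7}. Remove leaf 2 (neighbor: 9).
Step 2: current leaves = {4,7,9}. Remove leaf 4 (neighbor: 8).

Answer: 4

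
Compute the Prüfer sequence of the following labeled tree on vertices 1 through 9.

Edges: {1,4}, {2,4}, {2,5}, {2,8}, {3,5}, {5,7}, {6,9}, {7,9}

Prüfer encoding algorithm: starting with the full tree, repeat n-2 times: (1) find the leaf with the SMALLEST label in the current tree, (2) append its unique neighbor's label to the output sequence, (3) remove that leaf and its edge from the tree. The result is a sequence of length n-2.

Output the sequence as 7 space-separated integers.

Answer: 4 5 2 9 2 5 7

Derivation:
Step 1: leaves = {1,3,6,8}. Remove smallest leaf 1, emit neighbor 4.
Step 2: leaves = {3,4,6,8}. Remove smallest leaf 3, emit neighbor 5.
Step 3: leaves = {4,6,8}. Remove smallest leaf 4, emit neighbor 2.
Step 4: leaves = {6,8}. Remove smallest leaf 6, emit neighbor 9.
Step 5: leaves = {8,9}. Remove smallest leaf 8, emit neighbor 2.
Step 6: leaves = {2,9}. Remove smallest leaf 2, emit neighbor 5.
Step 7: leaves = {5,9}. Remove smallest leaf 5, emit neighbor 7.
Done: 2 vertices remain (7, 9). Sequence = [4 5 2 9 2 5 7]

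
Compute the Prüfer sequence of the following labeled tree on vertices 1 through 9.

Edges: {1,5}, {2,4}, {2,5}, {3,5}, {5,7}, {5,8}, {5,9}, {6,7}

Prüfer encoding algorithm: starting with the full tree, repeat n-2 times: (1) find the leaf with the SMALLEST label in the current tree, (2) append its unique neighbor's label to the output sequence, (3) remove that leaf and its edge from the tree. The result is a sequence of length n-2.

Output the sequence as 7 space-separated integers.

Step 1: leaves = {1,3,4,6,8,9}. Remove smallest leaf 1, emit neighbor 5.
Step 2: leaves = {3,4,6,8,9}. Remove smallest leaf 3, emit neighbor 5.
Step 3: leaves = {4,6,8,9}. Remove smallest leaf 4, emit neighbor 2.
Step 4: leaves = {2,6,8,9}. Remove smallest leaf 2, emit neighbor 5.
Step 5: leaves = {6,8,9}. Remove smallest leaf 6, emit neighbor 7.
Step 6: leaves = {7,8,9}. Remove smallest leaf 7, emit neighbor 5.
Step 7: leaves = {8,9}. Remove smallest leaf 8, emit neighbor 5.
Done: 2 vertices remain (5, 9). Sequence = [5 5 2 5 7 5 5]

Answer: 5 5 2 5 7 5 5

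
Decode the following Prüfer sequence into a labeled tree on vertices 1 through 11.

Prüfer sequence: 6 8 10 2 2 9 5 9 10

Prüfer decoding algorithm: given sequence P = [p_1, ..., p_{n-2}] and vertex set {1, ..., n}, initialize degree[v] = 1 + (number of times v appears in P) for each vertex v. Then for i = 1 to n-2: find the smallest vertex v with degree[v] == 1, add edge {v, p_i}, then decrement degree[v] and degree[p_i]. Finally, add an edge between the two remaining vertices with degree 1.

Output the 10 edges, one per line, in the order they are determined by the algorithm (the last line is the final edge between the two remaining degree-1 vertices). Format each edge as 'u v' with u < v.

Initial degrees: {1:1, 2:3, 3:1, 4:1, 5:2, 6:2, 7:1, 8:2, 9:3, 10:3, 11:1}
Step 1: smallest deg-1 vertex = 1, p_1 = 6. Add edge {1,6}. Now deg[1]=0, deg[6]=1.
Step 2: smallest deg-1 vertex = 3, p_2 = 8. Add edge {3,8}. Now deg[3]=0, deg[8]=1.
Step 3: smallest deg-1 vertex = 4, p_3 = 10. Add edge {4,10}. Now deg[4]=0, deg[10]=2.
Step 4: smallest deg-1 vertex = 6, p_4 = 2. Add edge {2,6}. Now deg[6]=0, deg[2]=2.
Step 5: smallest deg-1 vertex = 7, p_5 = 2. Add edge {2,7}. Now deg[7]=0, deg[2]=1.
Step 6: smallest deg-1 vertex = 2, p_6 = 9. Add edge {2,9}. Now deg[2]=0, deg[9]=2.
Step 7: smallest deg-1 vertex = 8, p_7 = 5. Add edge {5,8}. Now deg[8]=0, deg[5]=1.
Step 8: smallest deg-1 vertex = 5, p_8 = 9. Add edge {5,9}. Now deg[5]=0, deg[9]=1.
Step 9: smallest deg-1 vertex = 9, p_9 = 10. Add edge {9,10}. Now deg[9]=0, deg[10]=1.
Final: two remaining deg-1 vertices are 10, 11. Add edge {10,11}.

Answer: 1 6
3 8
4 10
2 6
2 7
2 9
5 8
5 9
9 10
10 11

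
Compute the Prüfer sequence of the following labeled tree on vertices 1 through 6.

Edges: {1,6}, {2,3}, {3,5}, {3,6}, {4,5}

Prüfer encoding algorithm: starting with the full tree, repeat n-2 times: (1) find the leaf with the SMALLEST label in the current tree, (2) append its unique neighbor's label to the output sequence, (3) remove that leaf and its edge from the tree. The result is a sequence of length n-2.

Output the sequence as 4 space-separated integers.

Step 1: leaves = {1,2,4}. Remove smallest leaf 1, emit neighbor 6.
Step 2: leaves = {2,4,6}. Remove smallest leaf 2, emit neighbor 3.
Step 3: leaves = {4,6}. Remove smallest leaf 4, emit neighbor 5.
Step 4: leaves = {5,6}. Remove smallest leaf 5, emit neighbor 3.
Done: 2 vertices remain (3, 6). Sequence = [6 3 5 3]

Answer: 6 3 5 3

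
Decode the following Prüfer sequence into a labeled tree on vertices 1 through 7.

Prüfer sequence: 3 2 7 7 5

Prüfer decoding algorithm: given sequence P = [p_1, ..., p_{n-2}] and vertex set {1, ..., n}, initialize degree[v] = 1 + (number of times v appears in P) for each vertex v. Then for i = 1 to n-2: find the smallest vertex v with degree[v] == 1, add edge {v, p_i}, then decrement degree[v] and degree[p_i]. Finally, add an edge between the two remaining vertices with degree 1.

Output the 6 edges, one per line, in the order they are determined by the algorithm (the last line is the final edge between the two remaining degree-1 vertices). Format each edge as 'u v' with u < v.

Initial degrees: {1:1, 2:2, 3:2, 4:1, 5:2, 6:1, 7:3}
Step 1: smallest deg-1 vertex = 1, p_1 = 3. Add edge {1,3}. Now deg[1]=0, deg[3]=1.
Step 2: smallest deg-1 vertex = 3, p_2 = 2. Add edge {2,3}. Now deg[3]=0, deg[2]=1.
Step 3: smallest deg-1 vertex = 2, p_3 = 7. Add edge {2,7}. Now deg[2]=0, deg[7]=2.
Step 4: smallest deg-1 vertex = 4, p_4 = 7. Add edge {4,7}. Now deg[4]=0, deg[7]=1.
Step 5: smallest deg-1 vertex = 6, p_5 = 5. Add edge {5,6}. Now deg[6]=0, deg[5]=1.
Final: two remaining deg-1 vertices are 5, 7. Add edge {5,7}.

Answer: 1 3
2 3
2 7
4 7
5 6
5 7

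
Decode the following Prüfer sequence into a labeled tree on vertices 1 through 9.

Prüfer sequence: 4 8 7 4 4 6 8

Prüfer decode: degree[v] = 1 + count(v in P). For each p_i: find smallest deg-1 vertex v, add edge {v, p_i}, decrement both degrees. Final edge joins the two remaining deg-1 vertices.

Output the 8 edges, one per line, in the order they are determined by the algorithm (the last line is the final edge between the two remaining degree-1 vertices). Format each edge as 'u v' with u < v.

Answer: 1 4
2 8
3 7
4 5
4 7
4 6
6 8
8 9

Derivation:
Initial degrees: {1:1, 2:1, 3:1, 4:4, 5:1, 6:2, 7:2, 8:3, 9:1}
Step 1: smallest deg-1 vertex = 1, p_1 = 4. Add edge {1,4}. Now deg[1]=0, deg[4]=3.
Step 2: smallest deg-1 vertex = 2, p_2 = 8. Add edge {2,8}. Now deg[2]=0, deg[8]=2.
Step 3: smallest deg-1 vertex = 3, p_3 = 7. Add edge {3,7}. Now deg[3]=0, deg[7]=1.
Step 4: smallest deg-1 vertex = 5, p_4 = 4. Add edge {4,5}. Now deg[5]=0, deg[4]=2.
Step 5: smallest deg-1 vertex = 7, p_5 = 4. Add edge {4,7}. Now deg[7]=0, deg[4]=1.
Step 6: smallest deg-1 vertex = 4, p_6 = 6. Add edge {4,6}. Now deg[4]=0, deg[6]=1.
Step 7: smallest deg-1 vertex = 6, p_7 = 8. Add edge {6,8}. Now deg[6]=0, deg[8]=1.
Final: two remaining deg-1 vertices are 8, 9. Add edge {8,9}.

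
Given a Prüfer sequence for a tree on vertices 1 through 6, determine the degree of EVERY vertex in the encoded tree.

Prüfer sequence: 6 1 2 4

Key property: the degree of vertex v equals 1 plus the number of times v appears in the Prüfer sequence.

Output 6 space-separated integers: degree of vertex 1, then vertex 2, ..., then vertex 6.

p_1 = 6: count[6] becomes 1
p_2 = 1: count[1] becomes 1
p_3 = 2: count[2] becomes 1
p_4 = 4: count[4] becomes 1
Degrees (1 + count): deg[1]=1+1=2, deg[2]=1+1=2, deg[3]=1+0=1, deg[4]=1+1=2, deg[5]=1+0=1, deg[6]=1+1=2

Answer: 2 2 1 2 1 2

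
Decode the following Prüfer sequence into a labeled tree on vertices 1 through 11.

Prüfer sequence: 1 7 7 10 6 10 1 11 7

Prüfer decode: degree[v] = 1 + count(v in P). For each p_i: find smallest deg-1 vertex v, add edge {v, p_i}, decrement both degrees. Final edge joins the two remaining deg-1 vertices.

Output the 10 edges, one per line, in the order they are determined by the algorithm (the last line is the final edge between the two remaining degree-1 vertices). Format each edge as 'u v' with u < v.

Answer: 1 2
3 7
4 7
5 10
6 8
6 10
1 9
1 11
7 10
7 11

Derivation:
Initial degrees: {1:3, 2:1, 3:1, 4:1, 5:1, 6:2, 7:4, 8:1, 9:1, 10:3, 11:2}
Step 1: smallest deg-1 vertex = 2, p_1 = 1. Add edge {1,2}. Now deg[2]=0, deg[1]=2.
Step 2: smallest deg-1 vertex = 3, p_2 = 7. Add edge {3,7}. Now deg[3]=0, deg[7]=3.
Step 3: smallest deg-1 vertex = 4, p_3 = 7. Add edge {4,7}. Now deg[4]=0, deg[7]=2.
Step 4: smallest deg-1 vertex = 5, p_4 = 10. Add edge {5,10}. Now deg[5]=0, deg[10]=2.
Step 5: smallest deg-1 vertex = 8, p_5 = 6. Add edge {6,8}. Now deg[8]=0, deg[6]=1.
Step 6: smallest deg-1 vertex = 6, p_6 = 10. Add edge {6,10}. Now deg[6]=0, deg[10]=1.
Step 7: smallest deg-1 vertex = 9, p_7 = 1. Add edge {1,9}. Now deg[9]=0, deg[1]=1.
Step 8: smallest deg-1 vertex = 1, p_8 = 11. Add edge {1,11}. Now deg[1]=0, deg[11]=1.
Step 9: smallest deg-1 vertex = 10, p_9 = 7. Add edge {7,10}. Now deg[10]=0, deg[7]=1.
Final: two remaining deg-1 vertices are 7, 11. Add edge {7,11}.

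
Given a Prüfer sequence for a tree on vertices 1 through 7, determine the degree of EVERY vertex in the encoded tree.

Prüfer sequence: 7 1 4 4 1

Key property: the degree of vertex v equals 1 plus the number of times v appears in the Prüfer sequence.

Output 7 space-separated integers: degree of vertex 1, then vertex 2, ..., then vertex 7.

Answer: 3 1 1 3 1 1 2

Derivation:
p_1 = 7: count[7] becomes 1
p_2 = 1: count[1] becomes 1
p_3 = 4: count[4] becomes 1
p_4 = 4: count[4] becomes 2
p_5 = 1: count[1] becomes 2
Degrees (1 + count): deg[1]=1+2=3, deg[2]=1+0=1, deg[3]=1+0=1, deg[4]=1+2=3, deg[5]=1+0=1, deg[6]=1+0=1, deg[7]=1+1=2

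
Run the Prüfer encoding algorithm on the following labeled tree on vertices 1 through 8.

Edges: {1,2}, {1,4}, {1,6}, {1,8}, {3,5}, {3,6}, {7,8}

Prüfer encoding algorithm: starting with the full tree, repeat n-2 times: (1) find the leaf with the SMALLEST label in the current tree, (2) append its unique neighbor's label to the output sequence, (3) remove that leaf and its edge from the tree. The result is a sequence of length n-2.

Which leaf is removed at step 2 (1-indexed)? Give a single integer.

Answer: 4

Derivation:
Step 1: current leaves = {2,4,5,7}. Remove leaf 2 (neighbor: 1).
Step 2: current leaves = {4,5,7}. Remove leaf 4 (neighbor: 1).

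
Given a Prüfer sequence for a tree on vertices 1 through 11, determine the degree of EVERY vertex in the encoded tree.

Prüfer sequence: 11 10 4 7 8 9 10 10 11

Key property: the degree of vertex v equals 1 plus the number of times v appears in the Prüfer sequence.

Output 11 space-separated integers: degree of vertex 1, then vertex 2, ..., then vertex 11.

Answer: 1 1 1 2 1 1 2 2 2 4 3

Derivation:
p_1 = 11: count[11] becomes 1
p_2 = 10: count[10] becomes 1
p_3 = 4: count[4] becomes 1
p_4 = 7: count[7] becomes 1
p_5 = 8: count[8] becomes 1
p_6 = 9: count[9] becomes 1
p_7 = 10: count[10] becomes 2
p_8 = 10: count[10] becomes 3
p_9 = 11: count[11] becomes 2
Degrees (1 + count): deg[1]=1+0=1, deg[2]=1+0=1, deg[3]=1+0=1, deg[4]=1+1=2, deg[5]=1+0=1, deg[6]=1+0=1, deg[7]=1+1=2, deg[8]=1+1=2, deg[9]=1+1=2, deg[10]=1+3=4, deg[11]=1+2=3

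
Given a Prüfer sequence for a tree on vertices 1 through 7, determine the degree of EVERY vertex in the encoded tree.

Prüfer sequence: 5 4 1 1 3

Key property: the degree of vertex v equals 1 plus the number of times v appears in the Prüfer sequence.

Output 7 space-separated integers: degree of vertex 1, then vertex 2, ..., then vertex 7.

p_1 = 5: count[5] becomes 1
p_2 = 4: count[4] becomes 1
p_3 = 1: count[1] becomes 1
p_4 = 1: count[1] becomes 2
p_5 = 3: count[3] becomes 1
Degrees (1 + count): deg[1]=1+2=3, deg[2]=1+0=1, deg[3]=1+1=2, deg[4]=1+1=2, deg[5]=1+1=2, deg[6]=1+0=1, deg[7]=1+0=1

Answer: 3 1 2 2 2 1 1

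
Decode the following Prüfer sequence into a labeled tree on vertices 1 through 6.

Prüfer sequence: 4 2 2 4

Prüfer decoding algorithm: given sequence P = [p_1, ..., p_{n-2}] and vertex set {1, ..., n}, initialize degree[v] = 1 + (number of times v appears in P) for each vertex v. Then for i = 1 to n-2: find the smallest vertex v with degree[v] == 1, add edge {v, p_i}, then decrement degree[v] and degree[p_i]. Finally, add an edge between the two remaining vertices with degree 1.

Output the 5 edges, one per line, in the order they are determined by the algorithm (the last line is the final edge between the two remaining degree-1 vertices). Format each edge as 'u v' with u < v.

Answer: 1 4
2 3
2 5
2 4
4 6

Derivation:
Initial degrees: {1:1, 2:3, 3:1, 4:3, 5:1, 6:1}
Step 1: smallest deg-1 vertex = 1, p_1 = 4. Add edge {1,4}. Now deg[1]=0, deg[4]=2.
Step 2: smallest deg-1 vertex = 3, p_2 = 2. Add edge {2,3}. Now deg[3]=0, deg[2]=2.
Step 3: smallest deg-1 vertex = 5, p_3 = 2. Add edge {2,5}. Now deg[5]=0, deg[2]=1.
Step 4: smallest deg-1 vertex = 2, p_4 = 4. Add edge {2,4}. Now deg[2]=0, deg[4]=1.
Final: two remaining deg-1 vertices are 4, 6. Add edge {4,6}.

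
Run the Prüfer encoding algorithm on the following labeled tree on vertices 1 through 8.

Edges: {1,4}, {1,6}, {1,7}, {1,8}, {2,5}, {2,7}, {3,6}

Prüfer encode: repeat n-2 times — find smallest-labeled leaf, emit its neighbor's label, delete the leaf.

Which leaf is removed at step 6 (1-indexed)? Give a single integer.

Answer: 7

Derivation:
Step 1: current leaves = {3,4,5,8}. Remove leaf 3 (neighbor: 6).
Step 2: current leaves = {4,5,6,8}. Remove leaf 4 (neighbor: 1).
Step 3: current leaves = {5,6,8}. Remove leaf 5 (neighbor: 2).
Step 4: current leaves = {2,6,8}. Remove leaf 2 (neighbor: 7).
Step 5: current leaves = {6,7,8}. Remove leaf 6 (neighbor: 1).
Step 6: current leaves = {7,8}. Remove leaf 7 (neighbor: 1).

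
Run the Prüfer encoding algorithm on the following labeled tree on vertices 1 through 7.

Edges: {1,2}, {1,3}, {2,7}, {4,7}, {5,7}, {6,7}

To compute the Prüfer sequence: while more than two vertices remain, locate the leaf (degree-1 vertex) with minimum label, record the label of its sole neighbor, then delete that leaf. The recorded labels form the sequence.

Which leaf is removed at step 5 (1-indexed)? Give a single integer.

Step 1: current leaves = {3,4,5,6}. Remove leaf 3 (neighbor: 1).
Step 2: current leaves = {1,4,5,6}. Remove leaf 1 (neighbor: 2).
Step 3: current leaves = {2,4,5,6}. Remove leaf 2 (neighbor: 7).
Step 4: current leaves = {4,5,6}. Remove leaf 4 (neighbor: 7).
Step 5: current leaves = {5,6}. Remove leaf 5 (neighbor: 7).

Answer: 5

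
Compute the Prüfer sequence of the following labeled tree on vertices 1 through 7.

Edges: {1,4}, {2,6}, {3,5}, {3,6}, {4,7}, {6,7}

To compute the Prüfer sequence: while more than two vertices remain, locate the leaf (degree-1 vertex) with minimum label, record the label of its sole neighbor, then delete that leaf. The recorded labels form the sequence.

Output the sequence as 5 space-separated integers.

Answer: 4 6 7 3 6

Derivation:
Step 1: leaves = {1,2,5}. Remove smallest leaf 1, emit neighbor 4.
Step 2: leaves = {2,4,5}. Remove smallest leaf 2, emit neighbor 6.
Step 3: leaves = {4,5}. Remove smallest leaf 4, emit neighbor 7.
Step 4: leaves = {5,7}. Remove smallest leaf 5, emit neighbor 3.
Step 5: leaves = {3,7}. Remove smallest leaf 3, emit neighbor 6.
Done: 2 vertices remain (6, 7). Sequence = [4 6 7 3 6]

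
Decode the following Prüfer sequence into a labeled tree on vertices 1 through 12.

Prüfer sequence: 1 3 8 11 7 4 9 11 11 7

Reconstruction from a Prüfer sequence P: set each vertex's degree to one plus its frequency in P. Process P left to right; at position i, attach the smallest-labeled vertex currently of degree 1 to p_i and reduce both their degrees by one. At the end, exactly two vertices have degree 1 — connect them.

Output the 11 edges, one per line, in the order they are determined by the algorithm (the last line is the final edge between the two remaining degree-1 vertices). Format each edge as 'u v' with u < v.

Initial degrees: {1:2, 2:1, 3:2, 4:2, 5:1, 6:1, 7:3, 8:2, 9:2, 10:1, 11:4, 12:1}
Step 1: smallest deg-1 vertex = 2, p_1 = 1. Add edge {1,2}. Now deg[2]=0, deg[1]=1.
Step 2: smallest deg-1 vertex = 1, p_2 = 3. Add edge {1,3}. Now deg[1]=0, deg[3]=1.
Step 3: smallest deg-1 vertex = 3, p_3 = 8. Add edge {3,8}. Now deg[3]=0, deg[8]=1.
Step 4: smallest deg-1 vertex = 5, p_4 = 11. Add edge {5,11}. Now deg[5]=0, deg[11]=3.
Step 5: smallest deg-1 vertex = 6, p_5 = 7. Add edge {6,7}. Now deg[6]=0, deg[7]=2.
Step 6: smallest deg-1 vertex = 8, p_6 = 4. Add edge {4,8}. Now deg[8]=0, deg[4]=1.
Step 7: smallest deg-1 vertex = 4, p_7 = 9. Add edge {4,9}. Now deg[4]=0, deg[9]=1.
Step 8: smallest deg-1 vertex = 9, p_8 = 11. Add edge {9,11}. Now deg[9]=0, deg[11]=2.
Step 9: smallest deg-1 vertex = 10, p_9 = 11. Add edge {10,11}. Now deg[10]=0, deg[11]=1.
Step 10: smallest deg-1 vertex = 11, p_10 = 7. Add edge {7,11}. Now deg[11]=0, deg[7]=1.
Final: two remaining deg-1 vertices are 7, 12. Add edge {7,12}.

Answer: 1 2
1 3
3 8
5 11
6 7
4 8
4 9
9 11
10 11
7 11
7 12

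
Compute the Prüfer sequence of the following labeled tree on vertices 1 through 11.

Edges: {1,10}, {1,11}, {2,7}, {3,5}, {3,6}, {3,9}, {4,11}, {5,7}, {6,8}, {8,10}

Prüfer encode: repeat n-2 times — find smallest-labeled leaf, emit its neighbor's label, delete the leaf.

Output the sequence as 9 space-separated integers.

Step 1: leaves = {2,4,9}. Remove smallest leaf 2, emit neighbor 7.
Step 2: leaves = {4,7,9}. Remove smallest leaf 4, emit neighbor 11.
Step 3: leaves = {7,9,11}. Remove smallest leaf 7, emit neighbor 5.
Step 4: leaves = {5,9,11}. Remove smallest leaf 5, emit neighbor 3.
Step 5: leaves = {9,11}. Remove smallest leaf 9, emit neighbor 3.
Step 6: leaves = {3,11}. Remove smallest leaf 3, emit neighbor 6.
Step 7: leaves = {6,11}. Remove smallest leaf 6, emit neighbor 8.
Step 8: leaves = {8,11}. Remove smallest leaf 8, emit neighbor 10.
Step 9: leaves = {10,11}. Remove smallest leaf 10, emit neighbor 1.
Done: 2 vertices remain (1, 11). Sequence = [7 11 5 3 3 6 8 10 1]

Answer: 7 11 5 3 3 6 8 10 1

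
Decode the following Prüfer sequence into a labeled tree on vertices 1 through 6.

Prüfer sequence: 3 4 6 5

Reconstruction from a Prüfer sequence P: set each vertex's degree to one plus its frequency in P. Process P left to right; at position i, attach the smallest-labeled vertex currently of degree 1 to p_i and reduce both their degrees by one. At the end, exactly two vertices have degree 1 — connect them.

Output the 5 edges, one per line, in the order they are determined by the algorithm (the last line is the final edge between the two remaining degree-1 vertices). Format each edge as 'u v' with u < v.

Answer: 1 3
2 4
3 6
4 5
5 6

Derivation:
Initial degrees: {1:1, 2:1, 3:2, 4:2, 5:2, 6:2}
Step 1: smallest deg-1 vertex = 1, p_1 = 3. Add edge {1,3}. Now deg[1]=0, deg[3]=1.
Step 2: smallest deg-1 vertex = 2, p_2 = 4. Add edge {2,4}. Now deg[2]=0, deg[4]=1.
Step 3: smallest deg-1 vertex = 3, p_3 = 6. Add edge {3,6}. Now deg[3]=0, deg[6]=1.
Step 4: smallest deg-1 vertex = 4, p_4 = 5. Add edge {4,5}. Now deg[4]=0, deg[5]=1.
Final: two remaining deg-1 vertices are 5, 6. Add edge {5,6}.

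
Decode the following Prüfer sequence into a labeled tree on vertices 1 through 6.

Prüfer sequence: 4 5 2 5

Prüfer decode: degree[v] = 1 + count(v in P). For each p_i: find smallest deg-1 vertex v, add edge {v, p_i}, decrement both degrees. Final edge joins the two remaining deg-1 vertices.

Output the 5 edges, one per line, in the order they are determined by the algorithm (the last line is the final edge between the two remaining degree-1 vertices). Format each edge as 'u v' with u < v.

Initial degrees: {1:1, 2:2, 3:1, 4:2, 5:3, 6:1}
Step 1: smallest deg-1 vertex = 1, p_1 = 4. Add edge {1,4}. Now deg[1]=0, deg[4]=1.
Step 2: smallest deg-1 vertex = 3, p_2 = 5. Add edge {3,5}. Now deg[3]=0, deg[5]=2.
Step 3: smallest deg-1 vertex = 4, p_3 = 2. Add edge {2,4}. Now deg[4]=0, deg[2]=1.
Step 4: smallest deg-1 vertex = 2, p_4 = 5. Add edge {2,5}. Now deg[2]=0, deg[5]=1.
Final: two remaining deg-1 vertices are 5, 6. Add edge {5,6}.

Answer: 1 4
3 5
2 4
2 5
5 6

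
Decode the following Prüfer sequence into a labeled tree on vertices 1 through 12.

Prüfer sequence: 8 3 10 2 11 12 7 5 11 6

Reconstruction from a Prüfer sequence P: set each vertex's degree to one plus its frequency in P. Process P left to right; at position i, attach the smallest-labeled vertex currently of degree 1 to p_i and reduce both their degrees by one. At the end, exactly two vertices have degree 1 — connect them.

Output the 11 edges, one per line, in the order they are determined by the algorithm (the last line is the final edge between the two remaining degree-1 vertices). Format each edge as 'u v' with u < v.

Answer: 1 8
3 4
3 10
2 8
2 11
9 12
7 10
5 7
5 11
6 11
6 12

Derivation:
Initial degrees: {1:1, 2:2, 3:2, 4:1, 5:2, 6:2, 7:2, 8:2, 9:1, 10:2, 11:3, 12:2}
Step 1: smallest deg-1 vertex = 1, p_1 = 8. Add edge {1,8}. Now deg[1]=0, deg[8]=1.
Step 2: smallest deg-1 vertex = 4, p_2 = 3. Add edge {3,4}. Now deg[4]=0, deg[3]=1.
Step 3: smallest deg-1 vertex = 3, p_3 = 10. Add edge {3,10}. Now deg[3]=0, deg[10]=1.
Step 4: smallest deg-1 vertex = 8, p_4 = 2. Add edge {2,8}. Now deg[8]=0, deg[2]=1.
Step 5: smallest deg-1 vertex = 2, p_5 = 11. Add edge {2,11}. Now deg[2]=0, deg[11]=2.
Step 6: smallest deg-1 vertex = 9, p_6 = 12. Add edge {9,12}. Now deg[9]=0, deg[12]=1.
Step 7: smallest deg-1 vertex = 10, p_7 = 7. Add edge {7,10}. Now deg[10]=0, deg[7]=1.
Step 8: smallest deg-1 vertex = 7, p_8 = 5. Add edge {5,7}. Now deg[7]=0, deg[5]=1.
Step 9: smallest deg-1 vertex = 5, p_9 = 11. Add edge {5,11}. Now deg[5]=0, deg[11]=1.
Step 10: smallest deg-1 vertex = 11, p_10 = 6. Add edge {6,11}. Now deg[11]=0, deg[6]=1.
Final: two remaining deg-1 vertices are 6, 12. Add edge {6,12}.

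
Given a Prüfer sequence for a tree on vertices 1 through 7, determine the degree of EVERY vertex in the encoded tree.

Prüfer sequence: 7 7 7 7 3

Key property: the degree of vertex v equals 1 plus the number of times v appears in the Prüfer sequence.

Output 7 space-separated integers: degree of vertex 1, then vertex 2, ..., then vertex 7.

Answer: 1 1 2 1 1 1 5

Derivation:
p_1 = 7: count[7] becomes 1
p_2 = 7: count[7] becomes 2
p_3 = 7: count[7] becomes 3
p_4 = 7: count[7] becomes 4
p_5 = 3: count[3] becomes 1
Degrees (1 + count): deg[1]=1+0=1, deg[2]=1+0=1, deg[3]=1+1=2, deg[4]=1+0=1, deg[5]=1+0=1, deg[6]=1+0=1, deg[7]=1+4=5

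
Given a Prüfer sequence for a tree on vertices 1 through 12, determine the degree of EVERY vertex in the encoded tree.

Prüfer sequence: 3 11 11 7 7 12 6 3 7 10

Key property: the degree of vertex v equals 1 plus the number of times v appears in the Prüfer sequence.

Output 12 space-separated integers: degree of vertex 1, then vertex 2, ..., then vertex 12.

p_1 = 3: count[3] becomes 1
p_2 = 11: count[11] becomes 1
p_3 = 11: count[11] becomes 2
p_4 = 7: count[7] becomes 1
p_5 = 7: count[7] becomes 2
p_6 = 12: count[12] becomes 1
p_7 = 6: count[6] becomes 1
p_8 = 3: count[3] becomes 2
p_9 = 7: count[7] becomes 3
p_10 = 10: count[10] becomes 1
Degrees (1 + count): deg[1]=1+0=1, deg[2]=1+0=1, deg[3]=1+2=3, deg[4]=1+0=1, deg[5]=1+0=1, deg[6]=1+1=2, deg[7]=1+3=4, deg[8]=1+0=1, deg[9]=1+0=1, deg[10]=1+1=2, deg[11]=1+2=3, deg[12]=1+1=2

Answer: 1 1 3 1 1 2 4 1 1 2 3 2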